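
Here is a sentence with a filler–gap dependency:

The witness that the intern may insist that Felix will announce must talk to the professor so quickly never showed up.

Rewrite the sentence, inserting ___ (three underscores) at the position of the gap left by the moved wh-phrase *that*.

The witness that the intern may insist that Felix will announce ___ must talk to the professor so quickly never showed up.

'that' functions as the subject of the clause embedded under 'announce'. The gap is right after 'announce'.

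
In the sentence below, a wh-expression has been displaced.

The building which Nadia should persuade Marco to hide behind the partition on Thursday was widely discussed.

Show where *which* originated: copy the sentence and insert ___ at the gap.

The building which Nadia should persuade Marco to hide ___ behind the partition on Thursday was widely discussed.

'which' functions as the direct object of 'hide'. The gap is right after 'hide'.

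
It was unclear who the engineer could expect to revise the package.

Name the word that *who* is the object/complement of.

expect

In situ: The engineer could expect who to revise the package.
'who' functions as the direct object of 'expect'. Fronting leaves a gap immediately after 'expect':
It was unclear who the engineer could expect ___ to revise the package.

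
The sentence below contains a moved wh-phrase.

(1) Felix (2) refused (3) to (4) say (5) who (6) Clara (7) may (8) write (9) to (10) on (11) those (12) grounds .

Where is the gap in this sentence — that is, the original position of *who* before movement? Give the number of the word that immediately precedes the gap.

9

Pre-movement form: Clara may write to who on those grounds.
'who' is the object of the preposition 'to'. Fronting leaves a gap immediately after 'to':
Felix refused to say who Clara may write to ___ on those grounds.
'to' is word 9.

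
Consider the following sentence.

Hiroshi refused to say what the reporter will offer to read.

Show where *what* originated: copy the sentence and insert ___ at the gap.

Hiroshi refused to say what the reporter will offer to read ___.

In situ: The reporter will offer to read what.
'what' is the direct object of 'read'. The gap is right after 'read'.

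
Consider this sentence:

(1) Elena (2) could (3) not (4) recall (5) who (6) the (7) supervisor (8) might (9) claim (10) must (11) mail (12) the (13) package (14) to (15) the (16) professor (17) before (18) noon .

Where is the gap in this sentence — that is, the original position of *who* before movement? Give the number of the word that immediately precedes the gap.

In situ: The supervisor might claim who must mail the package to the professor before noon.
'who' functions as the subject of the clause embedded under 'claim'. Fronting leaves a gap immediately after 'claim':
Elena could not recall who the supervisor might claim ___ must mail the package to the professor before noon.
'claim' is word 9.

9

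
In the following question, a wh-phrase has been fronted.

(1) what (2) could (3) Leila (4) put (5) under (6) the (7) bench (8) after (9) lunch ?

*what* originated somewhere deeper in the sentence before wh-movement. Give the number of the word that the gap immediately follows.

4

Underlying clause: Leila could put what under the bench after lunch.
'what' is the direct object of 'put'. Wh-movement fronts it, leaving a gap right after 'put':
What could Leila put ___ under the bench after lunch?
'put' is word 4.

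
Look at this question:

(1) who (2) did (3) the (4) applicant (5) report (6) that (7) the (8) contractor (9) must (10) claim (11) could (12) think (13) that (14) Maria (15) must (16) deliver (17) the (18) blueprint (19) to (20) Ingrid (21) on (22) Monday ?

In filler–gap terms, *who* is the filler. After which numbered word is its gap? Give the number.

In situ: The applicant did report that the contractor must claim who could think that Maria must deliver the blueprint to Ingrid on Monday.
The filler 'who' is interpreted as the subject of the clause embedded under 'claim'. Fronting leaves a gap immediately after 'claim':
Who did the applicant report that the contractor must claim ___ could think that Maria must deliver the blueprint to Ingrid on Monday?
'claim' is word 10.

10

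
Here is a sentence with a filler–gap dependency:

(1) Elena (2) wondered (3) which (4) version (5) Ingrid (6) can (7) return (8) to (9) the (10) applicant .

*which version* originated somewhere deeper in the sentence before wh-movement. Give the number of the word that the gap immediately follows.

Before movement: Ingrid can return which version to the applicant.
'which version' is the direct object of 'return'. It moves to the left edge, and the trace sits right after 'return':
Elena wondered which version Ingrid can return ___ to the applicant.
'return' is word 7.

7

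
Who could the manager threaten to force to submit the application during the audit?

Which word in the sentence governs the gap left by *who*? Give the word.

Before movement: The manager could threaten to force who to submit the application during the audit.
'who' functions as the direct object of 'force'. It moves to the left edge, and the trace sits right after 'force':
Who could the manager threaten to force ___ to submit the application during the audit?

force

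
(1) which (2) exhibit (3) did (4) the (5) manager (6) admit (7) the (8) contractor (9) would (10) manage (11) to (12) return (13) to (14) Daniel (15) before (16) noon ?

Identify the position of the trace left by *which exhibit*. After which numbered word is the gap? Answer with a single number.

12

Before movement: The manager did admit the contractor would manage to return which exhibit to Daniel before noon.
'which exhibit' functions as the direct object of 'return'. Fronting leaves a gap immediately after 'return':
Which exhibit did the manager admit the contractor would manage to return ___ to Daniel before noon?
'return' is word 12.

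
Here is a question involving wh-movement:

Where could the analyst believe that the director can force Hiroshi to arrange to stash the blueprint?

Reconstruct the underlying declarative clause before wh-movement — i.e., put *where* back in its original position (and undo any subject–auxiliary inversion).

The analyst could believe that the director can force Hiroshi to arrange to stash the blueprint where.

The filler 'where' is interpreted as the locative complement of 'stash'. Fronting leaves a gap immediately after 'blueprint':
Where could the analyst believe that the director can force Hiroshi to arrange to stash the blueprint ___?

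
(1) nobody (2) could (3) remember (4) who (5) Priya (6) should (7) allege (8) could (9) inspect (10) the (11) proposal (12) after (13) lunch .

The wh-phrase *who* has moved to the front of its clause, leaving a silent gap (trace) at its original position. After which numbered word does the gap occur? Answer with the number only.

Underlying clause: Priya should allege who could inspect the proposal after lunch.
'who' functions as the subject of the clause embedded under 'allege'. It moves to the left edge, and the trace sits right after 'allege':
Nobody could remember who Priya should allege ___ could inspect the proposal after lunch.
'allege' is word 7.

7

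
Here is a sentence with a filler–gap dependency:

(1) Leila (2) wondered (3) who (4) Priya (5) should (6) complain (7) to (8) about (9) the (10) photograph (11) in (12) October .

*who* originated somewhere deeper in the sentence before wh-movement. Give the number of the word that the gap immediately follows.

Pre-movement form: Priya should complain to who about the photograph in October.
'who' functions as the object of the preposition 'to'. Wh-movement fronts it, leaving a gap right after 'to':
Leila wondered who Priya should complain to ___ about the photograph in October.
'to' is word 7.

7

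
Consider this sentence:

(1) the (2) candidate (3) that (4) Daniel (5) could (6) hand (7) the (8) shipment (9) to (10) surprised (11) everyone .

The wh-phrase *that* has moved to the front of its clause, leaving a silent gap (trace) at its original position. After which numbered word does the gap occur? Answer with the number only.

'that' is the object of the preposition 'to' (recipient of 'hand'). It moves to the left edge, and the trace sits right after 'to':
The candidate that Daniel could hand the shipment to ___ surprised everyone.
'to' is word 9.

9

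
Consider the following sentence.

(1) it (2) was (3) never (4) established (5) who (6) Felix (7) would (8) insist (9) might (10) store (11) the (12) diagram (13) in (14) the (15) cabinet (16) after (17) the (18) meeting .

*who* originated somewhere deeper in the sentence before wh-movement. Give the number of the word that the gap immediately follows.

Underlying clause: Felix would insist who might store the diagram in the cabinet after the meeting.
The filler 'who' is interpreted as the subject of the clause embedded under 'insist'. It moves to the left edge, and the trace sits right after 'insist':
It was never established who Felix would insist ___ might store the diagram in the cabinet after the meeting.
'insist' is word 8.

8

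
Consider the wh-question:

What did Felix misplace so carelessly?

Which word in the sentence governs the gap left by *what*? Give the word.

misplace

Before movement: Felix did misplace what so carelessly.
'what' is the direct object of 'misplace'. Wh-movement fronts it, leaving a gap right after 'misplace':
What did Felix misplace ___ so carelessly?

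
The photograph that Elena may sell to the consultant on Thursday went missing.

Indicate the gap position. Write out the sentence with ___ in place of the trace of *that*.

The photograph that Elena may sell ___ to the consultant on Thursday went missing.

'that' is the direct object of 'sell'. The gap is right after 'sell'.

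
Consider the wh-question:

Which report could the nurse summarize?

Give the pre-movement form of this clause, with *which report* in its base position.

'which report' functions as the direct object of 'summarize'. Wh-movement fronts it, leaving a gap right after 'summarize':
Which report could the nurse summarize ___?

The nurse could summarize which report.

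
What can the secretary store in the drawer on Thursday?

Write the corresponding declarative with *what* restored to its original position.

The filler 'what' is interpreted as the direct object of 'store'. Wh-movement fronts it, leaving a gap right after 'store':
What can the secretary store ___ in the drawer on Thursday?

The secretary can store what in the drawer on Thursday.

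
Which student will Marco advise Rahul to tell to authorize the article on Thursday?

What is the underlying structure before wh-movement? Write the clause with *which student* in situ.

Marco will advise Rahul to tell which student to authorize the article on Thursday.

'which student' functions as the direct object of 'tell'. It moves to the left edge, and the trace sits right after 'tell':
Which student will Marco advise Rahul to tell ___ to authorize the article on Thursday?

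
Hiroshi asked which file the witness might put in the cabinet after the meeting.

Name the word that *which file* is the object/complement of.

put

Before movement: The witness might put which file in the cabinet after the meeting.
'which file' is the direct object of 'put'. It moves to the left edge, and the trace sits right after 'put':
Hiroshi asked which file the witness might put ___ in the cabinet after the meeting.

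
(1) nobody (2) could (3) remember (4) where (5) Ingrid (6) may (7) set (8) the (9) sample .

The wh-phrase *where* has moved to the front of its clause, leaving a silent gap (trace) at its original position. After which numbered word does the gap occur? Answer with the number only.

9

In situ: Ingrid may set the sample where.
The filler 'where' is interpreted as the locative complement of 'set'. It moves to the left edge, and the trace sits right after 'sample':
Nobody could remember where Ingrid may set the sample ___.
'sample' is word 9.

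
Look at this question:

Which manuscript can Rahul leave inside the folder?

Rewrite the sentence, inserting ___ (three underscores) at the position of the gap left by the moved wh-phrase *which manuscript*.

Which manuscript can Rahul leave ___ inside the folder?

Underlying clause: Rahul can leave which manuscript inside the folder.
The filler 'which manuscript' is interpreted as the direct object of 'leave'. The gap is right after 'leave'.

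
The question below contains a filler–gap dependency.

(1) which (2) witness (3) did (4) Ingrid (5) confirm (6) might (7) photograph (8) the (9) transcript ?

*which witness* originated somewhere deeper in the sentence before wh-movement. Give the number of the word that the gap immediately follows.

5

Pre-movement form: Ingrid did confirm which witness might photograph the transcript.
'which witness' functions as the subject of the clause embedded under 'confirm'. It moves to the left edge, and the trace sits right after 'confirm':
Which witness did Ingrid confirm ___ might photograph the transcript?
'confirm' is word 5.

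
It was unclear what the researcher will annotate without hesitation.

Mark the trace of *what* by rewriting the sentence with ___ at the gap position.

It was unclear what the researcher will annotate ___ without hesitation.

Before movement: The researcher will annotate what without hesitation.
'what' is the direct object of 'annotate'. The gap is right after 'annotate'.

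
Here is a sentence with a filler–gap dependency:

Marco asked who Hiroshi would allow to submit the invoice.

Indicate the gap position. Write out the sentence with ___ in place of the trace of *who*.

Before movement: Hiroshi would allow who to submit the invoice.
'who' functions as the direct object of 'allow'. The gap is right after 'allow'.

Marco asked who Hiroshi would allow ___ to submit the invoice.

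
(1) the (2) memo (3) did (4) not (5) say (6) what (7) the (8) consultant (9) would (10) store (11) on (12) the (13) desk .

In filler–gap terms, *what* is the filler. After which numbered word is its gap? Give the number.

10

Pre-movement form: The consultant would store what on the desk.
'what' is the direct object of 'store'. It moves to the left edge, and the trace sits right after 'store':
The memo did not say what the consultant would store ___ on the desk.
'store' is word 10.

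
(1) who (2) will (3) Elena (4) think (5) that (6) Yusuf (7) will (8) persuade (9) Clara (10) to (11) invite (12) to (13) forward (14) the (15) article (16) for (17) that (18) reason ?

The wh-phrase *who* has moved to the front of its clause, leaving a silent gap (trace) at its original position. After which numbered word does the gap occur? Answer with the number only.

11

Underlying clause: Elena will think that Yusuf will persuade Clara to invite who to forward the article for that reason.
The filler 'who' is interpreted as the direct object of 'invite'. It moves to the left edge, and the trace sits right after 'invite':
Who will Elena think that Yusuf will persuade Clara to invite ___ to forward the article for that reason?
'invite' is word 11.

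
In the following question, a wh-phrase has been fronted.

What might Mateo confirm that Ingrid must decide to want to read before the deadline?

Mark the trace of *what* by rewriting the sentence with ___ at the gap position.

What might Mateo confirm that Ingrid must decide to want to read ___ before the deadline?

Before movement: Mateo might confirm that Ingrid must decide to want to read what before the deadline.
The filler 'what' is interpreted as the direct object of 'read'. The gap is right after 'read'.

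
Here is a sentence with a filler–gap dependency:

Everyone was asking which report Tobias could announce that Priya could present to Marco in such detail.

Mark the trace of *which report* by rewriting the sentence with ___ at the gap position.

In situ: Tobias could announce that Priya could present which report to Marco in such detail.
'which report' is the direct object of 'present'. The gap is right after 'present'.

Everyone was asking which report Tobias could announce that Priya could present ___ to Marco in such detail.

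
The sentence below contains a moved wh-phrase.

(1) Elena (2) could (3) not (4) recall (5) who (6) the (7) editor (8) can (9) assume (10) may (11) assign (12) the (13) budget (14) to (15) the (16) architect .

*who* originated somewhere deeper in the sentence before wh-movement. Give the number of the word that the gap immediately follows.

In situ: The editor can assume who may assign the budget to the architect.
'who' is the subject of the clause embedded under 'assume'. It moves to the left edge, and the trace sits right after 'assume':
Elena could not recall who the editor can assume ___ may assign the budget to the architect.
'assume' is word 9.

9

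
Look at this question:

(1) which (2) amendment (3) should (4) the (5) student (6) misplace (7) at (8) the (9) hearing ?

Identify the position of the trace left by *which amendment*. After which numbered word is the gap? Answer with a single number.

Pre-movement form: The student should misplace which amendment at the hearing.
The filler 'which amendment' is interpreted as the direct object of 'misplace'. Wh-movement fronts it, leaving a gap right after 'misplace':
Which amendment should the student misplace ___ at the hearing?
'misplace' is word 6.

6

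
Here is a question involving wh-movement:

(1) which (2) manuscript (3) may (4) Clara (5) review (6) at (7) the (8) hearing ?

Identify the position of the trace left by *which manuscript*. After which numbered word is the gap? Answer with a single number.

Before movement: Clara may review which manuscript at the hearing.
'which manuscript' functions as the direct object of 'review'. Fronting leaves a gap immediately after 'review':
Which manuscript may Clara review ___ at the hearing?
'review' is word 5.

5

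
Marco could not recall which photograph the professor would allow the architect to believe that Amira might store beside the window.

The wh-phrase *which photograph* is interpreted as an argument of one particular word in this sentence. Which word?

Underlying clause: The professor would allow the architect to believe that Amira might store which photograph beside the window.
'which photograph' is the direct object of 'store'. Wh-movement fronts it, leaving a gap right after 'store':
Marco could not recall which photograph the professor would allow the architect to believe that Amira might store ___ beside the window.

store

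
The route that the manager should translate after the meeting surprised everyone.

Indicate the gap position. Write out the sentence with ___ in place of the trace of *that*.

The route that the manager should translate ___ after the meeting surprised everyone.

'that' functions as the direct object of 'translate'. The gap is right after 'translate'.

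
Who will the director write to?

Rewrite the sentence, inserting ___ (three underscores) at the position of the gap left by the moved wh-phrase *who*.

Who will the director write to ___?

Pre-movement form: The director will write to who.
'who' is the object of the preposition 'to'. The gap is right after 'to'.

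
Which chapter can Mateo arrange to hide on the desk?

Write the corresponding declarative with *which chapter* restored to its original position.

Mateo can arrange to hide which chapter on the desk.

'which chapter' functions as the direct object of 'hide'. Fronting leaves a gap immediately after 'hide':
Which chapter can Mateo arrange to hide ___ on the desk?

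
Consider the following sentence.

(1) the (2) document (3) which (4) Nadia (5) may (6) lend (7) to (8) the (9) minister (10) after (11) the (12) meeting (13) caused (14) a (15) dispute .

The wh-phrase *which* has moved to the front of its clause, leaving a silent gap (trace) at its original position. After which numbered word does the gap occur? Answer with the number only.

The filler 'which' is interpreted as the direct object of 'lend'. Fronting leaves a gap immediately after 'lend':
The document which Nadia may lend ___ to the minister after the meeting caused a dispute.
'lend' is word 6.

6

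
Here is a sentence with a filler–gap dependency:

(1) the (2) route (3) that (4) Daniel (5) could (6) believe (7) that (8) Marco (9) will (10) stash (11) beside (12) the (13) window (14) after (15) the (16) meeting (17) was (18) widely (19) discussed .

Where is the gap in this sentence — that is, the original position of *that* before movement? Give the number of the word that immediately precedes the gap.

The filler 'that' is interpreted as the direct object of 'stash'. Wh-movement fronts it, leaving a gap right after 'stash':
The route that Daniel could believe that Marco will stash ___ beside the window after the meeting was widely discussed.
'stash' is word 10.

10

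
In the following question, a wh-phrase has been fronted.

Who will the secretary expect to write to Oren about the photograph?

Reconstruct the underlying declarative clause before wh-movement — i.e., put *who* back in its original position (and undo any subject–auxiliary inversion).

'who' functions as the direct object of 'expect'. Fronting leaves a gap immediately after 'expect':
Who will the secretary expect ___ to write to Oren about the photograph?

The secretary will expect who to write to Oren about the photograph.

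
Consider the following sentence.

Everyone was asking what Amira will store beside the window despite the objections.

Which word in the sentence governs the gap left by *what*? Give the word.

In situ: Amira will store what beside the window despite the objections.
'what' is the direct object of 'store'. Fronting leaves a gap immediately after 'store':
Everyone was asking what Amira will store ___ beside the window despite the objections.

store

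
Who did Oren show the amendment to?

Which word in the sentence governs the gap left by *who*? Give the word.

to

Before movement: Oren did show the amendment to who.
'who' is the object of the preposition 'to' (recipient of 'show'). It moves to the left edge, and the trace sits right after 'to':
Who did Oren show the amendment to ___?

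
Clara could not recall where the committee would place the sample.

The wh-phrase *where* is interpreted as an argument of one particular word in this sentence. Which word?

Pre-movement form: The committee would place the sample where.
'where' is the locative complement of 'place'. It moves to the left edge, and the trace sits right after 'sample':
Clara could not recall where the committee would place the sample ___.

place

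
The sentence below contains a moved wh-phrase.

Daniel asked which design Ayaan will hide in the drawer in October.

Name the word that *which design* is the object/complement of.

Before movement: Ayaan will hide which design in the drawer in October.
'which design' is the direct object of 'hide'. Fronting leaves a gap immediately after 'hide':
Daniel asked which design Ayaan will hide ___ in the drawer in October.

hide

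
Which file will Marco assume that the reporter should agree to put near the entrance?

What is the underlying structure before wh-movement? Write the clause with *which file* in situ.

'which file' is the direct object of 'put'. Wh-movement fronts it, leaving a gap right after 'put':
Which file will Marco assume that the reporter should agree to put ___ near the entrance?

Marco will assume that the reporter should agree to put which file near the entrance.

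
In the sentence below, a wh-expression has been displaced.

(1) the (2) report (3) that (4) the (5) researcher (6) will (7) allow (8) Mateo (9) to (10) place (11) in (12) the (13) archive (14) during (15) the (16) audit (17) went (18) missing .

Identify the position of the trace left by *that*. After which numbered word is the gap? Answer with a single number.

10

'that' is the direct object of 'place'. It moves to the left edge, and the trace sits right after 'place':
The report that the researcher will allow Mateo to place ___ in the archive during the audit went missing.
'place' is word 10.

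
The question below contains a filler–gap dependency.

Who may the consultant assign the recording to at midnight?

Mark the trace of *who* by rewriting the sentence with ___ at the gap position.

Underlying clause: The consultant may assign the recording to who at midnight.
The filler 'who' is interpreted as the object of the preposition 'to' (recipient of 'assign'). The gap is right after 'to'.

Who may the consultant assign the recording to ___ at midnight?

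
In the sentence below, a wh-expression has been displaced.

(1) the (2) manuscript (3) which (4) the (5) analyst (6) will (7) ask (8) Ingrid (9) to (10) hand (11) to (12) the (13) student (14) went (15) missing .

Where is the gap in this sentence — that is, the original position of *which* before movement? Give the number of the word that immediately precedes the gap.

'which' is the direct object of 'hand'. Wh-movement fronts it, leaving a gap right after 'hand':
The manuscript which the analyst will ask Ingrid to hand ___ to the student went missing.
'hand' is word 10.

10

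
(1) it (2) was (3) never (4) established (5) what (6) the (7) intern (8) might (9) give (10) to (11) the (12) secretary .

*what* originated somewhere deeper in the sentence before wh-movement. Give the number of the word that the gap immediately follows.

Underlying clause: The intern might give what to the secretary.
'what' functions as the direct object of 'give'. It moves to the left edge, and the trace sits right after 'give':
It was never established what the intern might give ___ to the secretary.
'give' is word 9.

9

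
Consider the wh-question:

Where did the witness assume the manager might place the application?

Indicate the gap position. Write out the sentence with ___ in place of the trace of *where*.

Where did the witness assume the manager might place the application ___?

Pre-movement form: The witness did assume the manager might place the application where.
'where' is the locative complement of 'place'. The gap is right after 'application'.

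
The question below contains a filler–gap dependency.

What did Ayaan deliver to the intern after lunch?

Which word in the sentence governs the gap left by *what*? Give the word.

In situ: Ayaan did deliver what to the intern after lunch.
The filler 'what' is interpreted as the direct object of 'deliver'. It moves to the left edge, and the trace sits right after 'deliver':
What did Ayaan deliver ___ to the intern after lunch?

deliver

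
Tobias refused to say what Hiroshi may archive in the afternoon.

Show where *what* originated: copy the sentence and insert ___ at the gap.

Tobias refused to say what Hiroshi may archive ___ in the afternoon.

Pre-movement form: Hiroshi may archive what in the afternoon.
'what' functions as the direct object of 'archive'. The gap is right after 'archive'.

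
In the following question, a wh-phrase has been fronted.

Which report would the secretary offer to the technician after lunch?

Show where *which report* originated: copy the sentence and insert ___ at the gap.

Which report would the secretary offer ___ to the technician after lunch?

Before movement: The secretary would offer which report to the technician after lunch.
'which report' functions as the direct object of 'offer'. The gap is right after 'offer'.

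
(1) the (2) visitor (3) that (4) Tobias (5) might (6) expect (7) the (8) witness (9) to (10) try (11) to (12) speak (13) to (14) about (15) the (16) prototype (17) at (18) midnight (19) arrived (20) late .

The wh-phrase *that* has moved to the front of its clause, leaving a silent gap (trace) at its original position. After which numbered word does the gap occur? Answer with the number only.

13

'that' functions as the object of the preposition 'to'. It moves to the left edge, and the trace sits right after 'to':
The visitor that Tobias might expect the witness to try to speak to ___ about the prototype at midnight arrived late.
'to' is word 13.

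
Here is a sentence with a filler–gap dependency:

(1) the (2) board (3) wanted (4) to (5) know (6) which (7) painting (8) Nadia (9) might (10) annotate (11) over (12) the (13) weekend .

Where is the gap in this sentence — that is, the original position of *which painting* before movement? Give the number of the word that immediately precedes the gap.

10

Pre-movement form: Nadia might annotate which painting over the weekend.
'which painting' functions as the direct object of 'annotate'. It moves to the left edge, and the trace sits right after 'annotate':
The board wanted to know which painting Nadia might annotate ___ over the weekend.
'annotate' is word 10.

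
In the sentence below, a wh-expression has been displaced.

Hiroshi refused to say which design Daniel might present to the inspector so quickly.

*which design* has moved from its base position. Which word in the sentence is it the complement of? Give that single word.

Before movement: Daniel might present which design to the inspector so quickly.
'which design' functions as the direct object of 'present'. It moves to the left edge, and the trace sits right after 'present':
Hiroshi refused to say which design Daniel might present ___ to the inspector so quickly.

present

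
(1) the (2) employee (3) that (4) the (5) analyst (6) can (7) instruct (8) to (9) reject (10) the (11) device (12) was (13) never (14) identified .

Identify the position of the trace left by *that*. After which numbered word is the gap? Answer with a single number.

7

'that' functions as the direct object of 'instruct'. Fronting leaves a gap immediately after 'instruct':
The employee that the analyst can instruct ___ to reject the device was never identified.
'instruct' is word 7.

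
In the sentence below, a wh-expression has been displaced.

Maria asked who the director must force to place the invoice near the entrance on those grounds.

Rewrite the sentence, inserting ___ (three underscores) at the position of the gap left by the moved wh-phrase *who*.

Pre-movement form: The director must force who to place the invoice near the entrance on those grounds.
'who' functions as the direct object of 'force'. The gap is right after 'force'.

Maria asked who the director must force ___ to place the invoice near the entrance on those grounds.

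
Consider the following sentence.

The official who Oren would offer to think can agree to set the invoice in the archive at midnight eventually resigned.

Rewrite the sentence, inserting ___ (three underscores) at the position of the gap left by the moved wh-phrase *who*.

The official who Oren would offer to think ___ can agree to set the invoice in the archive at midnight eventually resigned.

'who' is the subject of the clause embedded under 'think'. The gap is right after 'think'.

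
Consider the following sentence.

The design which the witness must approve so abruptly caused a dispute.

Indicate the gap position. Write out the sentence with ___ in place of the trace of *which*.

'which' is the direct object of 'approve'. The gap is right after 'approve'.

The design which the witness must approve ___ so abruptly caused a dispute.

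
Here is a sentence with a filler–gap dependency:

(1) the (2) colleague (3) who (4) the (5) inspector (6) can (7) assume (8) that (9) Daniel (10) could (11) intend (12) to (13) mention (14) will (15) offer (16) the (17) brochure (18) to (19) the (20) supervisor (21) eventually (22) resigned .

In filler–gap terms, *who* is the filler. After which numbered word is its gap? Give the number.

13

'who' is the subject of the clause embedded under 'mention'. Wh-movement fronts it, leaving a gap right after 'mention':
The colleague who the inspector can assume that Daniel could intend to mention ___ will offer the brochure to the supervisor eventually resigned.
'mention' is word 13.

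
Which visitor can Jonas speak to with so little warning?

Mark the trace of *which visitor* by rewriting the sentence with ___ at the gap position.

Which visitor can Jonas speak to ___ with so little warning?

Underlying clause: Jonas can speak to which visitor with so little warning.
The filler 'which visitor' is interpreted as the object of the preposition 'to'. The gap is right after 'to'.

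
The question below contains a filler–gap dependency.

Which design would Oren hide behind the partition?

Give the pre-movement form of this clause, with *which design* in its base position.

'which design' is the direct object of 'hide'. It moves to the left edge, and the trace sits right after 'hide':
Which design would Oren hide ___ behind the partition?

Oren would hide which design behind the partition.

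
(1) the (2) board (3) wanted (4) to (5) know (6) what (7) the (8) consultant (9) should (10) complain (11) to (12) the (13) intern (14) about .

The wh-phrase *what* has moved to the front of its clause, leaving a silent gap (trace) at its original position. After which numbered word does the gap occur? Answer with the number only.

14

Underlying clause: The consultant should complain to the intern about what.
'what' functions as the object of the preposition 'about'. Fronting leaves a gap immediately after 'about':
The board wanted to know what the consultant should complain to the intern about ___.
'about' is word 14.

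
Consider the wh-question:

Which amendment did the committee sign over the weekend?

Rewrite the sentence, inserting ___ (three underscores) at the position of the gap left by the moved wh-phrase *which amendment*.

Before movement: The committee did sign which amendment over the weekend.
The filler 'which amendment' is interpreted as the direct object of 'sign'. The gap is right after 'sign'.

Which amendment did the committee sign ___ over the weekend?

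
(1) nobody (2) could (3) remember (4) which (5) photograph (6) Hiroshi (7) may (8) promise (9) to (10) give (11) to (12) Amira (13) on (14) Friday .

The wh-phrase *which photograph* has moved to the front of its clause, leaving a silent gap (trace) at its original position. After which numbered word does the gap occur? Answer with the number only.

Before movement: Hiroshi may promise to give which photograph to Amira on Friday.
'which photograph' functions as the direct object of 'give'. Wh-movement fronts it, leaving a gap right after 'give':
Nobody could remember which photograph Hiroshi may promise to give ___ to Amira on Friday.
'give' is word 10.

10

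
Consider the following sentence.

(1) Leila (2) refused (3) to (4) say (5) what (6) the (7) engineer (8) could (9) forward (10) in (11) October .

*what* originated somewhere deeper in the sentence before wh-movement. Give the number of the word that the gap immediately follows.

Before movement: The engineer could forward what in October.
'what' functions as the direct object of 'forward'. Fronting leaves a gap immediately after 'forward':
Leila refused to say what the engineer could forward ___ in October.
'forward' is word 9.

9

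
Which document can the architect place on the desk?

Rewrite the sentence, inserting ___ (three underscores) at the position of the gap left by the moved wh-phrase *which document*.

In situ: The architect can place which document on the desk.
'which document' functions as the direct object of 'place'. The gap is right after 'place'.

Which document can the architect place ___ on the desk?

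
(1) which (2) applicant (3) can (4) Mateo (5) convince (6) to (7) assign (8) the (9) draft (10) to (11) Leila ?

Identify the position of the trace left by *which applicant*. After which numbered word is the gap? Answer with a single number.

5

In situ: Mateo can convince which applicant to assign the draft to Leila.
'which applicant' functions as the direct object of 'convince'. It moves to the left edge, and the trace sits right after 'convince':
Which applicant can Mateo convince ___ to assign the draft to Leila?
'convince' is word 5.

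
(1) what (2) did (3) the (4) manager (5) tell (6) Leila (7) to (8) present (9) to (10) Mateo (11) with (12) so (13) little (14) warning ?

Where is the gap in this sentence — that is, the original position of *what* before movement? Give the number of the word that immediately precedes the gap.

8

Underlying clause: The manager did tell Leila to present what to Mateo with so little warning.
'what' is the direct object of 'present'. Wh-movement fronts it, leaving a gap right after 'present':
What did the manager tell Leila to present ___ to Mateo with so little warning?
'present' is word 8.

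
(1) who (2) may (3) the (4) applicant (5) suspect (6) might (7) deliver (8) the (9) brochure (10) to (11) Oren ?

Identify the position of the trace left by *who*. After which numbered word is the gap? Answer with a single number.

5

Before movement: The applicant may suspect who might deliver the brochure to Oren.
'who' is the subject of the clause embedded under 'suspect'. It moves to the left edge, and the trace sits right after 'suspect':
Who may the applicant suspect ___ might deliver the brochure to Oren?
'suspect' is word 5.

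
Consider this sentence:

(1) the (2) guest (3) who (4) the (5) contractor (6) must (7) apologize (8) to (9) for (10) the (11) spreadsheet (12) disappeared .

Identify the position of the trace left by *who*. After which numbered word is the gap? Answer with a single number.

The filler 'who' is interpreted as the object of the preposition 'to'. Wh-movement fronts it, leaving a gap right after 'to':
The guest who the contractor must apologize to ___ for the spreadsheet disappeared.
'to' is word 8.

8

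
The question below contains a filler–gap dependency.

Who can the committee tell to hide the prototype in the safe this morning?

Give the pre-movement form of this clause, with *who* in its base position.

The committee can tell who to hide the prototype in the safe this morning.

'who' functions as the direct object of 'tell'. Fronting leaves a gap immediately after 'tell':
Who can the committee tell ___ to hide the prototype in the safe this morning?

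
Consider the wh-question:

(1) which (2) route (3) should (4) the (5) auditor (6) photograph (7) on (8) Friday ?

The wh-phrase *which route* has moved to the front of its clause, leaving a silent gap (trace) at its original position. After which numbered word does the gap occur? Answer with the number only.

Pre-movement form: The auditor should photograph which route on Friday.
'which route' functions as the direct object of 'photograph'. Wh-movement fronts it, leaving a gap right after 'photograph':
Which route should the auditor photograph ___ on Friday?
'photograph' is word 6.

6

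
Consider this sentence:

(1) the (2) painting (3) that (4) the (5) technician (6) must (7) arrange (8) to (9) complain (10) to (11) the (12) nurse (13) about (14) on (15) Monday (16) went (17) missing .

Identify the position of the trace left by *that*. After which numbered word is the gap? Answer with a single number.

'that' functions as the object of the preposition 'about'. It moves to the left edge, and the trace sits right after 'about':
The painting that the technician must arrange to complain to the nurse about ___ on Monday went missing.
'about' is word 13.

13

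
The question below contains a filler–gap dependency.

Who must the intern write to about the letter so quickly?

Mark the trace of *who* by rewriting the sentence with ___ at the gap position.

Underlying clause: The intern must write to who about the letter so quickly.
'who' functions as the object of the preposition 'to'. The gap is right after 'to'.

Who must the intern write to ___ about the letter so quickly?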